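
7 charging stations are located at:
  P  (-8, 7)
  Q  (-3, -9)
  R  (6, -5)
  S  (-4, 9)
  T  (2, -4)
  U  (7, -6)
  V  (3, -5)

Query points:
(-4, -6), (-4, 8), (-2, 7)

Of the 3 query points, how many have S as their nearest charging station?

2

(-4, -6) — d² to each: P:185, Q:10, R:101, S:225, T:40, U:121, V:50 → nearest is Q
(-4, 8) — d² to each: P:17, Q:290, R:269, S:1, T:180, U:317, V:218 → nearest is S
(-2, 7) — d² to each: P:36, Q:257, R:208, S:8, T:137, U:250, V:169 → nearest is S
2 of the 3 points have S as nearest.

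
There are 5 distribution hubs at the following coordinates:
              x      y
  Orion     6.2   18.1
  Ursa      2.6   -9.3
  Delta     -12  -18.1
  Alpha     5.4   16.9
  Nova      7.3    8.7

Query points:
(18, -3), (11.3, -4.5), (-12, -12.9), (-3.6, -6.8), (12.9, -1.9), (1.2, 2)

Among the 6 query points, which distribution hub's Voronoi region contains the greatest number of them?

Nova

(18, -3) — d² to each: Orion:584.45, Ursa:276.85, Delta:1128.01, Alpha:554.77, Nova:251.38 → nearest is Nova
(11.3, -4.5) — d² to each: Orion:536.77, Ursa:98.73, Delta:727.85, Alpha:492.77, Nova:190.24 → nearest is Ursa
(-12, -12.9) — d² to each: Orion:1292.24, Ursa:226.12, Delta:27.04, Alpha:1190.8, Nova:839.05 → nearest is Delta
(-3.6, -6.8) — d² to each: Orion:716.05, Ursa:44.69, Delta:198.25, Alpha:642.69, Nova:359.06 → nearest is Ursa
(12.9, -1.9) — d² to each: Orion:444.89, Ursa:160.85, Delta:882.45, Alpha:409.69, Nova:143.72 → nearest is Nova
(1.2, 2) — d² to each: Orion:284.21, Ursa:129.65, Delta:578.25, Alpha:239.65, Nova:82.1 → nearest is Nova
Tally — Ursa:2, Delta:1, Nova:3. Nova captures the most (3).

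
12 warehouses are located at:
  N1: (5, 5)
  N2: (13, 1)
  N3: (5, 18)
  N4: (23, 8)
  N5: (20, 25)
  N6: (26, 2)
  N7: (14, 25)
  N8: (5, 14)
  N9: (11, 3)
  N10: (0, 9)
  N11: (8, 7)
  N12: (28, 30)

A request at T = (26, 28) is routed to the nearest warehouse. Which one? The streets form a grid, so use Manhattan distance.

N12

d(T,N1) = |26−5| + |28−5| = 21 + 23 = 44
d(T,N2) = |26−13| + |28−1| = 13 + 27 = 40
d(T,N3) = |26−5| + |28−18| = 21 + 10 = 31
d(T,N4) = |26−23| + |28−8| = 3 + 20 = 23
d(T,N5) = |26−20| + |28−25| = 6 + 3 = 9
d(T,N6) = |26−26| + |28−2| = 0 + 26 = 26
d(T,N7) = |26−14| + |28−25| = 12 + 3 = 15
d(T,N8) = |26−5| + |28−14| = 21 + 14 = 35
d(T,N9) = |26−11| + |28−3| = 15 + 25 = 40
d(T, N10) = |26−0| + |28−9| = 26 + 19 = 45
d(T, N11) = |26−8| + |28−7| = 18 + 21 = 39
d(T, N12) = |26−28| + |28−30| = 2 + 2 = 4
N12 is nearest.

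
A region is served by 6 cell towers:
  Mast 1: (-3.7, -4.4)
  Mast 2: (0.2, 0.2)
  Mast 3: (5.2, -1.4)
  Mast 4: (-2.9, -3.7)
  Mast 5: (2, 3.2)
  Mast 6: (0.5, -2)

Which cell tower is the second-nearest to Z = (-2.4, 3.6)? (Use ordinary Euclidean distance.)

Squared Euclidean distances:
d²(Z, Mast 1) = (-2.4−(-3.7))² + (3.6−(-4.4))² = 1.69 + 64 = 65.69
d²(Z, Mast 2) = (-2.4−0.2)² + (3.6−0.2)² = 6.76 + 11.56 = 18.32
d²(Z, Mast 3) = (-2.4−5.2)² + (3.6−(-1.4))² = 57.76 + 25 = 82.76
d²(Z, Mast 4) = (-2.4−(-2.9))² + (3.6−(-3.7))² = 0.25 + 53.29 = 53.54
d²(Z, Mast 5) = (-2.4−2)² + (3.6−3.2)² = 19.36 + 0.16 = 19.52
d²(Z, Mast 6) = (-2.4−0.5)² + (3.6−(-2))² = 8.41 + 31.36 = 39.77
Sorted ascending: Mast 2, Mast 5, Mast 6, … — the second-nearest is Mast 5.

Mast 5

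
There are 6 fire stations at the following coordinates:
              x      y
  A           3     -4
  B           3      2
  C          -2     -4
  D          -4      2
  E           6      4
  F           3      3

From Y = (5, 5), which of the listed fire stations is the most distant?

Squared Euclidean distances:
|YA|² = (5−3)² + (5−(-4))² = 4 + 81 = 85
|YB|² = (5−3)² + (5−2)² = 4 + 9 = 13
|YC|² = (5−(-2))² + (5−(-4))² = 49 + 81 = 130
|YD|² = (5−(-4))² + (5−2)² = 81 + 9 = 90
|YE|² = (5−6)² + (5−4)² = 1 + 1 = 2
|YF|² = (5−3)² + (5−3)² = 4 + 4 = 8
The largest is to C.

C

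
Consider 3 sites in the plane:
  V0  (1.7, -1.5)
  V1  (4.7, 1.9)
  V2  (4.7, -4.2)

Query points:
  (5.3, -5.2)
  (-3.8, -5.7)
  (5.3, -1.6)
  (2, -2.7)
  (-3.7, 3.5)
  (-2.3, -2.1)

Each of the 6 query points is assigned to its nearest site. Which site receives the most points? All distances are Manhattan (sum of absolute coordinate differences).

V0

(5.3, -5.2) — d to each: V0:7.3, V1:7.7, V2:1.6 → nearest is V2
(-3.8, -5.7) — d to each: V0:9.7, V1:16.1, V2:10 → nearest is V0
(5.3, -1.6) — d to each: V0:3.7, V1:4.1, V2:3.2 → nearest is V2
(2, -2.7) — d to each: V0:1.5, V1:7.3, V2:4.2 → nearest is V0
(-3.7, 3.5) — d to each: V0:10.4, V1:10, V2:16.1 → nearest is V1
(-2.3, -2.1) — d to each: V0:4.6, V1:11, V2:9.1 → nearest is V0
Tally — V0:3, V1:1, V2:2. V0 captures the most (3).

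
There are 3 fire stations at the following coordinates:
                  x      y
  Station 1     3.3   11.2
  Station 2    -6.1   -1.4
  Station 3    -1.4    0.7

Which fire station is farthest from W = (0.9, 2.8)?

Compare squared distances (the ordering matches that of the actual distances):
d²(W, Station 1) = (0.9−3.3)² + (2.8−11.2)² = 5.76 + 70.56 = 76.32
d²(W, Station 2) = (0.9−(-6.1))² + (2.8−(-1.4))² = 49 + 17.64 = 66.64
d²(W, Station 3) = (0.9−(-1.4))² + (2.8−0.7)² = 5.29 + 4.41 = 9.7
The largest is to Station 1.

Station 1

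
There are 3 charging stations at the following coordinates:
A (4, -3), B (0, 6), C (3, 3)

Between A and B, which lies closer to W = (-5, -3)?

A

Compare squared distances:
|WA|² = (-5−4)² + (-3−(-3))² = 81 + 0 = 81
|WB|² = (-5−0)² + (-3−6)² = 25 + 81 = 106
81 < 106, so A is closer.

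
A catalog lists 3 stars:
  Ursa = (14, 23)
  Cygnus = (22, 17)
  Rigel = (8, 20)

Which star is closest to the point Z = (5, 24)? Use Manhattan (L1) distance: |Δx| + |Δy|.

d(Z, Ursa) = 9 + 1 = 10
d(Z, Cygnus) = 17 + 7 = 24
d(Z, Rigel) = 3 + 4 = 7
Minimum is at Rigel.

Rigel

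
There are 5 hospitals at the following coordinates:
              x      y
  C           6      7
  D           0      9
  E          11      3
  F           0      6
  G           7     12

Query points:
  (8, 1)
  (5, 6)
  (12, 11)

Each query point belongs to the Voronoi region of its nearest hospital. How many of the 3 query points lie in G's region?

(8, 1) — d² to each: C:40, D:128, E:13, F:89, G:122 → nearest is E
(5, 6) — d² to each: C:2, D:34, E:45, F:25, G:40 → nearest is C
(12, 11) — d² to each: C:52, D:148, E:65, F:169, G:26 → nearest is G
1 of the 3 points has G as nearest.

1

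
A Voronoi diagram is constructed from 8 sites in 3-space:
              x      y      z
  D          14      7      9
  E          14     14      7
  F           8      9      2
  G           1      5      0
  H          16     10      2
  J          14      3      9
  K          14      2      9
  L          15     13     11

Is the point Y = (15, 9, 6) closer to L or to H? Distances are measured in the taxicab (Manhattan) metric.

H

d(Y,L) = |15−15| + |9−13| + |6−11| = 0 + 4 + 5 = 9
d(Y,H) = |15−16| + |9−10| + |6−2| = 1 + 1 + 4 = 6
9 > 6, so H is closer.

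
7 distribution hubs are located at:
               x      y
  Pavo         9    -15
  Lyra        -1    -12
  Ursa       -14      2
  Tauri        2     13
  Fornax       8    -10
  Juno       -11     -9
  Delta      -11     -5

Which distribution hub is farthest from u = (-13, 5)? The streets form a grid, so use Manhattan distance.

Pavo

d(u, Pavo) = |-13−9| + |5−(-15)| = 22 + 20 = 42
d(u, Lyra) = |-13−(-1)| + |5−(-12)| = 12 + 17 = 29
d(u, Ursa) = |-13−(-14)| + |5−2| = 1 + 3 = 4
d(u, Tauri) = |-13−2| + |5−13| = 15 + 8 = 23
d(u, Fornax) = |-13−8| + |5−(-10)| = 21 + 15 = 36
d(u, Juno) = |-13−(-11)| + |5−(-9)| = 2 + 14 = 16
d(u, Delta) = |-13−(-11)| + |5−(-5)| = 2 + 10 = 12
The largest is to Pavo.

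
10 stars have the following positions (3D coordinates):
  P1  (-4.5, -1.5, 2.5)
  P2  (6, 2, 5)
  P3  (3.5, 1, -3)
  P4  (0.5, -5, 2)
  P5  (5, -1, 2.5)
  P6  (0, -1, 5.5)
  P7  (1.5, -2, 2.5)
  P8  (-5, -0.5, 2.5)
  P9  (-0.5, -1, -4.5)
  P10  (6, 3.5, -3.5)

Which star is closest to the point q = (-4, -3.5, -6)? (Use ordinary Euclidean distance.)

P9

Since √ is increasing, it suffices to compare squared distances:
|qP1|² = 0.25 + 4 + 72.25 = 76.5
|qP2|² = 100 + 30.25 + 121 = 251.25
|qP3|² = 56.25 + 20.25 + 9 = 85.5
|qP4|² = 20.25 + 2.25 + 64 = 86.5
|qP5|² = 81 + 6.25 + 72.25 = 159.5
|qP6|² = 16 + 6.25 + 132.25 = 154.5
|qP7|² = 30.25 + 2.25 + 72.25 = 104.75
|qP8|² = 1 + 9 + 72.25 = 82.25
|qP9|² = 12.25 + 6.25 + 2.25 = 20.75
d²(q, P10) = 100 + 49 + 6.25 = 155.25
The smallest is to P9, so q lies in the Voronoi region of P9.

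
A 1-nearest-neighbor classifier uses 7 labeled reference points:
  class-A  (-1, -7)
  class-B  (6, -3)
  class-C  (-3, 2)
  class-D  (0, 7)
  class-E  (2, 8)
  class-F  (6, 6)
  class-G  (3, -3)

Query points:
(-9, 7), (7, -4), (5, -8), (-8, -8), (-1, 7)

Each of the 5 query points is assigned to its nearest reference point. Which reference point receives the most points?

class-B

(-9, 7) — d² to each: class-A:260, class-B:325, class-C:61, class-D:81, class-E:122, class-F:226, class-G:244 → nearest is class-C
(7, -4) — d² to each: class-A:73, class-B:2, class-C:136, class-D:170, class-E:169, class-F:101, class-G:17 → nearest is class-B
(5, -8) — d² to each: class-A:37, class-B:26, class-C:164, class-D:250, class-E:265, class-F:197, class-G:29 → nearest is class-B
(-8, -8) — d² to each: class-A:50, class-B:221, class-C:125, class-D:289, class-E:356, class-F:392, class-G:146 → nearest is class-A
(-1, 7) — d² to each: class-A:196, class-B:149, class-C:29, class-D:1, class-E:10, class-F:50, class-G:116 → nearest is class-D
Tally — class-A:1, class-B:2, class-C:1, class-D:1. class-B captures the most (2).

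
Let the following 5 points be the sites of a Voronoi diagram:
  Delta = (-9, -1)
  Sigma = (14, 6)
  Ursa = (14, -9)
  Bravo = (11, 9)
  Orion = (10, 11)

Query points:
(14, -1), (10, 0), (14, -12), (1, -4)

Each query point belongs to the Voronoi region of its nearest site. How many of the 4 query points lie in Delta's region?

1

(14, -1) — d² to each: Delta:529, Sigma:49, Ursa:64, Bravo:109, Orion:160 → nearest is Sigma
(10, 0) — d² to each: Delta:362, Sigma:52, Ursa:97, Bravo:82, Orion:121 → nearest is Sigma
(14, -12) — d² to each: Delta:650, Sigma:324, Ursa:9, Bravo:450, Orion:545 → nearest is Ursa
(1, -4) — d² to each: Delta:109, Sigma:269, Ursa:194, Bravo:269, Orion:306 → nearest is Delta
1 of the 4 points has Delta as nearest.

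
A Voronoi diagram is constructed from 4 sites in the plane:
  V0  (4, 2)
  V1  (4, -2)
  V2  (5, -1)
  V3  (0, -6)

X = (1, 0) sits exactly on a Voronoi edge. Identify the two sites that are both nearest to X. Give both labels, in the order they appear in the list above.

V0 and V1

Squared distances from X to each site:
|XV0|² = (1−4)² + (0−2)² = 9 + 4 = 13
|XV1|² = (1−4)² + (0−(-2))² = 9 + 4 = 13
|XV2|² = (1−5)² + (0−(-1))² = 16 + 1 = 17
|XV3|² = (1−0)² + (0−(-6))² = 1 + 36 = 37
X is equidistant from V0 and V1 (both at squared distance 13), and every other site is strictly farther — so X lies on the V0–V1 Voronoi edge.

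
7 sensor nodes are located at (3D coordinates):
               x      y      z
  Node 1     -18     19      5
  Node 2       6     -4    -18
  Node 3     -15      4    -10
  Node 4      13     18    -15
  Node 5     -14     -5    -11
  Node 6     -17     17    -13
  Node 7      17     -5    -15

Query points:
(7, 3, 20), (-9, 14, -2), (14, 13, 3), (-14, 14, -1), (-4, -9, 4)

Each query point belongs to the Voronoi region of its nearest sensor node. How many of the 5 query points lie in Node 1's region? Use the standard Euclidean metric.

3

(7, 3, 20) — d² to each: Node 1:1106, Node 2:1494, Node 3:1385, Node 4:1486, Node 5:1466, Node 6:1861, Node 7:1389 → nearest is Node 1
(-9, 14, -2) — d² to each: Node 1:155, Node 2:805, Node 3:200, Node 4:669, Node 5:467, Node 6:194, Node 7:1206 → nearest is Node 1
(14, 13, 3) — d² to each: Node 1:1064, Node 2:794, Node 3:1091, Node 4:350, Node 5:1304, Node 6:1233, Node 7:657 → nearest is Node 4
(-14, 14, -1) — d² to each: Node 1:77, Node 2:1013, Node 3:182, Node 4:941, Node 5:461, Node 6:162, Node 7:1518 → nearest is Node 1
(-4, -9, 4) — d² to each: Node 1:981, Node 2:609, Node 3:486, Node 4:1379, Node 5:341, Node 6:1134, Node 7:818 → nearest is Node 5
3 of the 5 points have Node 1 as nearest.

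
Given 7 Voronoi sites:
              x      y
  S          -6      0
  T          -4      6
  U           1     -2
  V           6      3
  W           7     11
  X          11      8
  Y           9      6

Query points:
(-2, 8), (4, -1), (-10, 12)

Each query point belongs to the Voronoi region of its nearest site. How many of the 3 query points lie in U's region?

1

(-2, 8) — d² to each: S:80, T:8, U:109, V:89, W:90, X:169, Y:125 → nearest is T
(4, -1) — d² to each: S:101, T:113, U:10, V:20, W:153, X:130, Y:74 → nearest is U
(-10, 12) — d² to each: S:160, T:72, U:317, V:337, W:290, X:457, Y:397 → nearest is T
1 of the 3 points has U as nearest.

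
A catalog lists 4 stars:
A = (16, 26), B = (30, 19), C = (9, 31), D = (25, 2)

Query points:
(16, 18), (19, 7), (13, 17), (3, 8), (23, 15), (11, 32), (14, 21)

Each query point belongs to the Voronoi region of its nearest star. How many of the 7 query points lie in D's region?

(16, 18) — d² to each: A:64, B:197, C:218, D:337 → nearest is A
(19, 7) — d² to each: A:370, B:265, C:676, D:61 → nearest is D
(13, 17) — d² to each: A:90, B:293, C:212, D:369 → nearest is A
(3, 8) — d² to each: A:493, B:850, C:565, D:520 → nearest is A
(23, 15) — d² to each: A:170, B:65, C:452, D:173 → nearest is B
(11, 32) — d² to each: A:61, B:530, C:5, D:1096 → nearest is C
(14, 21) — d² to each: A:29, B:260, C:125, D:482 → nearest is A
1 of the 7 points has D as nearest.

1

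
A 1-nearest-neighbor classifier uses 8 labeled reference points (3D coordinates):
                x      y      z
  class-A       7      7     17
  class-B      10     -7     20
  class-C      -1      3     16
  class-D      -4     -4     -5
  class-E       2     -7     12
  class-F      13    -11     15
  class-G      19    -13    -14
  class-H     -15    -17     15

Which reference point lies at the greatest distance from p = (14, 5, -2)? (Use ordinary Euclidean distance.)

Compare squared distances (the ordering matches that of the actual distances):
d²(p, class-A) = 49 + 4 + 361 = 414
d²(p, class-B) = 16 + 144 + 484 = 644
d²(p, class-C) = 225 + 4 + 324 = 553
d²(p, class-D) = 324 + 81 + 9 = 414
d²(p, class-E) = 144 + 144 + 196 = 484
d²(p, class-F) = 1 + 256 + 289 = 546
d²(p, class-G) = 25 + 324 + 144 = 493
d²(p, class-H) = 841 + 484 + 289 = 1614
The largest is to class-H.

class-H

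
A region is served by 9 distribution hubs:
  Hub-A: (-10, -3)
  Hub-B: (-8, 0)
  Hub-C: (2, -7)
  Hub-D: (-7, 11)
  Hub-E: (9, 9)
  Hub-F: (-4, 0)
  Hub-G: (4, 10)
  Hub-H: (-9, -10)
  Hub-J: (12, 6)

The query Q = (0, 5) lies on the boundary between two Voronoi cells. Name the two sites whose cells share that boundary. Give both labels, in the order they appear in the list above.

Squared distances from Q to each site:
d²(Q, Hub-A) = (0−(-10))² + (5−(-3))² = 100 + 64 = 164
d²(Q, Hub-B) = (0−(-8))² + (5−0)² = 64 + 25 = 89
d²(Q, Hub-C) = (0−2)² + (5−(-7))² = 4 + 144 = 148
d²(Q, Hub-D) = (0−(-7))² + (5−11)² = 49 + 36 = 85
d²(Q, Hub-E) = (0−9)² + (5−9)² = 81 + 16 = 97
d²(Q, Hub-F) = (0−(-4))² + (5−0)² = 16 + 25 = 41
d²(Q, Hub-G) = (0−4)² + (5−10)² = 16 + 25 = 41
d²(Q, Hub-H) = (0−(-9))² + (5−(-10))² = 81 + 225 = 306
d²(Q, Hub-J) = (0−12)² + (5−6)² = 144 + 1 = 145
Q is equidistant from Hub-F and Hub-G (both at squared distance 41), and every other site is strictly farther — so Q lies on the Hub-F–Hub-G Voronoi edge.

Hub-F and Hub-G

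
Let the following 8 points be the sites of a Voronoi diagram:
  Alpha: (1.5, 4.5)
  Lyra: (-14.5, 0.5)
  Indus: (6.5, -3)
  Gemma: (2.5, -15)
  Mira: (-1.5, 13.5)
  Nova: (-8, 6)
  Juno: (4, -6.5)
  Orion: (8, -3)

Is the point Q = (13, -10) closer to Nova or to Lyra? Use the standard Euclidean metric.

Nova

Compare squared distances:
d²(Q, Nova) = (13−(-8))² + (-10−6)² = 441 + 256 = 697
d²(Q, Lyra) = (13−(-14.5))² + (-10−0.5)² = 756.25 + 110.25 = 866.5
697 < 866.5, so Nova is closer.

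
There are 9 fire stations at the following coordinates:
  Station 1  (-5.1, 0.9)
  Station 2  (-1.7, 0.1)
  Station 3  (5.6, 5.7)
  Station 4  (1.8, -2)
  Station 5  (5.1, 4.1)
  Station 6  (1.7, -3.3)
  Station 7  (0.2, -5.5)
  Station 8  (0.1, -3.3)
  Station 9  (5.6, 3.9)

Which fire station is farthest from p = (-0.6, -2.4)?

Station 3

Squared Euclidean distances:
d²(p, Station 1) = 20.25 + 10.89 = 31.14
d²(p, Station 2) = 1.21 + 6.25 = 7.46
d²(p, Station 3) = 38.44 + 65.61 = 104.05
d²(p, Station 4) = 5.76 + 0.16 = 5.92
d²(p, Station 5) = 32.49 + 42.25 = 74.74
d²(p, Station 6) = 5.29 + 0.81 = 6.1
d²(p, Station 7) = 0.64 + 9.61 = 10.25
d²(p, Station 8) = 0.49 + 0.81 = 1.3
d²(p, Station 9) = 38.44 + 39.69 = 78.13
The largest is to Station 3.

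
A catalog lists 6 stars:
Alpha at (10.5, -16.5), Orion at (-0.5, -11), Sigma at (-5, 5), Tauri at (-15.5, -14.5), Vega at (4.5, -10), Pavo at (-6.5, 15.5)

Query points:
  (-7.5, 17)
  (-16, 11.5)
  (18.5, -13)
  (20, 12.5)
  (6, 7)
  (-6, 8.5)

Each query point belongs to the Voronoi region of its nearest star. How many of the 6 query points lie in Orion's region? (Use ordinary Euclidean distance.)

(-7.5, 17) — d² to each: Alpha:1446.25, Orion:833, Sigma:150.25, Tauri:1056.25, Vega:873, Pavo:3.25 → nearest is Pavo
(-16, 11.5) — d² to each: Alpha:1486.25, Orion:746.5, Sigma:163.25, Tauri:676.25, Vega:882.5, Pavo:106.25 → nearest is Pavo
(18.5, -13) — d² to each: Alpha:76.25, Orion:365, Sigma:876.25, Tauri:1158.25, Vega:205, Pavo:1437.25 → nearest is Alpha
(20, 12.5) — d² to each: Alpha:931.25, Orion:972.5, Sigma:681.25, Tauri:1989.25, Vega:746.5, Pavo:711.25 → nearest is Sigma
(6, 7) — d² to each: Alpha:572.5, Orion:366.25, Sigma:125, Tauri:924.5, Vega:291.25, Pavo:228.5 → nearest is Sigma
(-6, 8.5) — d² to each: Alpha:897.25, Orion:410.5, Sigma:13.25, Tauri:619.25, Vega:452.5, Pavo:49.25 → nearest is Sigma
0 of the 6 points have Orion as nearest.

0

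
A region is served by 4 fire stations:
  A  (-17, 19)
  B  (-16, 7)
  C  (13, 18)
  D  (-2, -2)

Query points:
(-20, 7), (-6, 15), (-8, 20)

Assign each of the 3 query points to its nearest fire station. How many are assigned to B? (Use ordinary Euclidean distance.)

(-20, 7) — d² to each: A:153, B:16, C:1210, D:405 → nearest is B
(-6, 15) — d² to each: A:137, B:164, C:370, D:305 → nearest is A
(-8, 20) — d² to each: A:82, B:233, C:445, D:520 → nearest is A
1 of the 3 points has B as nearest.

1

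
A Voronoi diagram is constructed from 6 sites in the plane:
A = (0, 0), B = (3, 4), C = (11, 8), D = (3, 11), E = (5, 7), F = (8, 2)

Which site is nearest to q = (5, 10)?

Since √ is increasing, it suffices to compare squared distances:
|qA|² = (5−0)² + (10−0)² = 25 + 100 = 125
|qB|² = (5−3)² + (10−4)² = 4 + 36 = 40
|qC|² = (5−11)² + (10−8)² = 36 + 4 = 40
|qD|² = (5−3)² + (10−11)² = 4 + 1 = 5
|qE|² = (5−5)² + (10−7)² = 0 + 9 = 9
|qF|² = (5−8)² + (10−2)² = 9 + 64 = 73
D is nearest.

D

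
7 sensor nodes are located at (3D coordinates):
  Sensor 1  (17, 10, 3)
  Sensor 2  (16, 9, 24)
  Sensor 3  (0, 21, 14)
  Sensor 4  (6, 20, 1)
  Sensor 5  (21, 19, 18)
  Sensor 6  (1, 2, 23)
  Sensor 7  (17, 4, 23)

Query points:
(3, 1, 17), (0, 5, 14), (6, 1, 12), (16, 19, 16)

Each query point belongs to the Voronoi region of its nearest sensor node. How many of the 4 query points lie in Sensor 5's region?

1

(3, 1, 17) — d² to each: Sensor 1:473, Sensor 2:282, Sensor 3:418, Sensor 4:626, Sensor 5:649, Sensor 6:41, Sensor 7:241 → nearest is Sensor 6
(0, 5, 14) — d² to each: Sensor 1:435, Sensor 2:372, Sensor 3:256, Sensor 4:430, Sensor 5:653, Sensor 6:91, Sensor 7:371 → nearest is Sensor 6
(6, 1, 12) — d² to each: Sensor 1:283, Sensor 2:308, Sensor 3:440, Sensor 4:482, Sensor 5:585, Sensor 6:147, Sensor 7:251 → nearest is Sensor 6
(16, 19, 16) — d² to each: Sensor 1:251, Sensor 2:164, Sensor 3:264, Sensor 4:326, Sensor 5:29, Sensor 6:563, Sensor 7:275 → nearest is Sensor 5
1 of the 4 points has Sensor 5 as nearest.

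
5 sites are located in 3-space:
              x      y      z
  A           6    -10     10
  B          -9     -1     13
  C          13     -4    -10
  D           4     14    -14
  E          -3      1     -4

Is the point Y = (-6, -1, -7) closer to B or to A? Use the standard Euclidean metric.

B

Compare squared distances:
|YB|² = (-6−(-9))² + (-1−(-1))² + (-7−13)² = 9 + 0 + 400 = 409
|YA|² = (-6−6)² + (-1−(-10))² + (-7−10)² = 144 + 81 + 289 = 514
409 < 514, so B is closer.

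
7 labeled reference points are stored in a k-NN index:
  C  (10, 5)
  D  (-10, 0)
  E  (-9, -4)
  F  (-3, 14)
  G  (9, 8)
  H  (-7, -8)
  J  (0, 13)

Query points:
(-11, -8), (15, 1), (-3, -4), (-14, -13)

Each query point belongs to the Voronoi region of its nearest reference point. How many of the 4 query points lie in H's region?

(-11, -8) — d² to each: C:610, D:65, E:20, F:548, G:656, H:16, J:562 → nearest is H
(15, 1) — d² to each: C:41, D:626, E:601, F:493, G:85, H:565, J:369 → nearest is C
(-3, -4) — d² to each: C:250, D:65, E:36, F:324, G:288, H:32, J:298 → nearest is H
(-14, -13) — d² to each: C:900, D:185, E:106, F:850, G:970, H:74, J:872 → nearest is H
3 of the 4 points have H as nearest.

3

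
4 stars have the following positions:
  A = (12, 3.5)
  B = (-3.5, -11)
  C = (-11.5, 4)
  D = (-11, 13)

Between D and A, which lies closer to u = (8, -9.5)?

Compare squared distances:
|uD|² = (8−(-11))² + (-9.5−13)² = 361 + 506.25 = 867.25
|uA|² = (8−12)² + (-9.5−3.5)² = 16 + 169 = 185
867.25 > 185, so A is closer.

A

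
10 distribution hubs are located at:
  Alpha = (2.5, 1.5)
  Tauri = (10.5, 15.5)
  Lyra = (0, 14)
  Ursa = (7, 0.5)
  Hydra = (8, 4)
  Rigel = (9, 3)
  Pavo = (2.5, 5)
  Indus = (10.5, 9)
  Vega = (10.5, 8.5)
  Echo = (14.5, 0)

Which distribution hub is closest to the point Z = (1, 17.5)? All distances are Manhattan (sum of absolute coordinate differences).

d(Z, Alpha) = 1.5 + 16 = 17.5
d(Z, Tauri) = 9.5 + 2 = 11.5
d(Z, Lyra) = 1 + 3.5 = 4.5
d(Z, Ursa) = 6 + 17 = 23
d(Z, Hydra) = 7 + 13.5 = 20.5
d(Z, Rigel) = 8 + 14.5 = 22.5
d(Z, Pavo) = 1.5 + 12.5 = 14
d(Z, Indus) = 9.5 + 8.5 = 18
d(Z, Vega) = 9.5 + 9 = 18.5
d(Z, Echo) = 13.5 + 17.5 = 31
The smallest is to Lyra, so Z lies in the Voronoi region of Lyra.

Lyra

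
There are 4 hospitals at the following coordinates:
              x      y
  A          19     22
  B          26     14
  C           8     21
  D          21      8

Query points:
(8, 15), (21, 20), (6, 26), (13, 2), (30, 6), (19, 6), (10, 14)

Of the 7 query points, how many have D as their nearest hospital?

(8, 15) — d² to each: A:170, B:325, C:36, D:218 → nearest is C
(21, 20) — d² to each: A:8, B:61, C:170, D:144 → nearest is A
(6, 26) — d² to each: A:185, B:544, C:29, D:549 → nearest is C
(13, 2) — d² to each: A:436, B:313, C:386, D:100 → nearest is D
(30, 6) — d² to each: A:377, B:80, C:709, D:85 → nearest is B
(19, 6) — d² to each: A:256, B:113, C:346, D:8 → nearest is D
(10, 14) — d² to each: A:145, B:256, C:53, D:157 → nearest is C
2 of the 7 points have D as nearest.

2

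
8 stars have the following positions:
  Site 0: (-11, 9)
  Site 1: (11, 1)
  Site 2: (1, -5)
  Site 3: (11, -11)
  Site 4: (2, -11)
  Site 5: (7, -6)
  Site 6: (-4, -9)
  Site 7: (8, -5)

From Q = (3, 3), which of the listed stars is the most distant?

Since √ is increasing, it suffices to compare squared distances:
d²(Q, Site 0) = 196 + 36 = 232
d²(Q, Site 1) = 64 + 4 = 68
d²(Q, Site 2) = 4 + 64 = 68
d²(Q, Site 3) = 64 + 196 = 260
d²(Q, Site 4) = 1 + 196 = 197
d²(Q, Site 5) = 16 + 81 = 97
d²(Q, Site 6) = 49 + 144 = 193
d²(Q, Site 7) = 25 + 64 = 89
The largest is to Site 3.

Site 3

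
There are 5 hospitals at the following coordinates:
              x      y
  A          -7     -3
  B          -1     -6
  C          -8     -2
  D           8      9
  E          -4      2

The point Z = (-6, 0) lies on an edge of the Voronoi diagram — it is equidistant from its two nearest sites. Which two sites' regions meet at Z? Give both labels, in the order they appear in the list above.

C and E

Squared distances from Z to each site:
|ZA|² = (-6−(-7))² + (0−(-3))² = 1 + 9 = 10
|ZB|² = (-6−(-1))² + (0−(-6))² = 25 + 36 = 61
|ZC|² = (-6−(-8))² + (0−(-2))² = 4 + 4 = 8
|ZD|² = (-6−8)² + (0−9)² = 196 + 81 = 277
|ZE|² = (-6−(-4))² + (0−2)² = 4 + 4 = 8
Z is equidistant from C and E (both at squared distance 8), and every other site is strictly farther — so Z lies on the C–E Voronoi edge.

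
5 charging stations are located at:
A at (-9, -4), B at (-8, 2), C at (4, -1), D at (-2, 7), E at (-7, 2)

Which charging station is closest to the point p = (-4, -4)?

Since √ is increasing, it suffices to compare squared distances:
|pA|² = (-4−(-9))² + (-4−(-4))² = 25 + 0 = 25
|pB|² = (-4−(-8))² + (-4−2)² = 16 + 36 = 52
|pC|² = (-4−4)² + (-4−(-1))² = 64 + 9 = 73
|pD|² = (-4−(-2))² + (-4−7)² = 4 + 121 = 125
|pE|² = (-4−(-7))² + (-4−2)² = 9 + 36 = 45
The smallest is to A, so p lies in the Voronoi region of A.

A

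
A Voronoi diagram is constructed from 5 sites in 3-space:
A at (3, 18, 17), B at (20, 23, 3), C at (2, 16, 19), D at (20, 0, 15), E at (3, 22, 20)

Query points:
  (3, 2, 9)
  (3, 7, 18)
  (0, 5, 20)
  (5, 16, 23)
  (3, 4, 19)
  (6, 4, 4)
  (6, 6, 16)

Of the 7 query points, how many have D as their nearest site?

(3, 2, 9) — d² to each: A:320, B:766, C:297, D:329, E:521 → nearest is C
(3, 7, 18) — d² to each: A:122, B:770, C:83, D:347, E:229 → nearest is C
(0, 5, 20) — d² to each: A:187, B:1013, C:126, D:450, E:298 → nearest is C
(5, 16, 23) — d² to each: A:44, B:674, C:25, D:545, E:49 → nearest is C
(3, 4, 19) — d² to each: A:200, B:906, C:145, D:321, E:325 → nearest is C
(6, 4, 4) — d² to each: A:374, B:558, C:385, D:333, E:589 → nearest is D
(6, 6, 16) — d² to each: A:154, B:654, C:125, D:233, E:281 → nearest is C
1 of the 7 points has D as nearest.

1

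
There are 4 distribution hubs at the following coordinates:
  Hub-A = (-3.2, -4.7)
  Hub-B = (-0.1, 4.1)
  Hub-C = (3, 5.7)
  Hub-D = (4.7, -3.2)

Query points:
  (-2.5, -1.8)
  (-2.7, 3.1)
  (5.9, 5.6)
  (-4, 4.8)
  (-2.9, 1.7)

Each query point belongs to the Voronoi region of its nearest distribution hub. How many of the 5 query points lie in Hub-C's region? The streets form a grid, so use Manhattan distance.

(-2.5, -1.8) — d to each: Hub-A:3.6, Hub-B:8.3, Hub-C:13, Hub-D:8.6 → nearest is Hub-A
(-2.7, 3.1) — d to each: Hub-A:8.3, Hub-B:3.6, Hub-C:8.3, Hub-D:13.7 → nearest is Hub-B
(5.9, 5.6) — d to each: Hub-A:19.4, Hub-B:7.5, Hub-C:3, Hub-D:10 → nearest is Hub-C
(-4, 4.8) — d to each: Hub-A:10.3, Hub-B:4.6, Hub-C:7.9, Hub-D:16.7 → nearest is Hub-B
(-2.9, 1.7) — d to each: Hub-A:6.7, Hub-B:5.2, Hub-C:9.9, Hub-D:12.5 → nearest is Hub-B
1 of the 5 points has Hub-C as nearest.

1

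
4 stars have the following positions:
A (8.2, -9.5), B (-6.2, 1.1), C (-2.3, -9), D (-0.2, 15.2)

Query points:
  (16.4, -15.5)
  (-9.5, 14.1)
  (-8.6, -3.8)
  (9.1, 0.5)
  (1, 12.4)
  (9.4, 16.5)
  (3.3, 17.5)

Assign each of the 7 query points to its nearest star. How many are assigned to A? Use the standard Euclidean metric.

(16.4, -15.5) — d² to each: A:103.24, B:786.32, C:391.94, D:1218.05 → nearest is A
(-9.5, 14.1) — d² to each: A:870.25, B:179.89, C:585.45, D:87.7 → nearest is D
(-8.6, -3.8) — d² to each: A:314.73, B:29.77, C:66.73, D:431.56 → nearest is B
(9.1, 0.5) — d² to each: A:100.81, B:234.45, C:220.21, D:302.58 → nearest is A
(1, 12.4) — d² to each: A:531.45, B:179.53, C:468.85, D:9.28 → nearest is D
(9.4, 16.5) — d² to each: A:677.44, B:480.52, C:787.14, D:93.85 → nearest is D
(3.3, 17.5) — d² to each: A:753.01, B:359.21, C:733.61, D:17.54 → nearest is D
2 of the 7 points have A as nearest.

2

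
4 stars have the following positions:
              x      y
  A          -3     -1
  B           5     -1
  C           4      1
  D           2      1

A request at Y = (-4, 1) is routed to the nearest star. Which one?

A

Compare squared distances (the ordering matches that of the actual distances):
|YA|² = (-4−(-3))² + (1−(-1))² = 1 + 4 = 5
|YB|² = (-4−5)² + (1−(-1))² = 81 + 4 = 85
|YC|² = (-4−4)² + (1−1)² = 64 + 0 = 64
|YD|² = (-4−2)² + (1−1)² = 36 + 0 = 36
A is nearest.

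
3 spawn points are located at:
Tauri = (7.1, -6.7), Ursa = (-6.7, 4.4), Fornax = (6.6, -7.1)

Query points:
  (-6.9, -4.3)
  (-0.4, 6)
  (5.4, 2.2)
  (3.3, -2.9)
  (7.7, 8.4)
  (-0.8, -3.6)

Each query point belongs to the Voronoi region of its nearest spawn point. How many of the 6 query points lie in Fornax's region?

2

(-6.9, -4.3) — d² to each: Tauri:201.76, Ursa:75.73, Fornax:190.09 → nearest is Ursa
(-0.4, 6) — d² to each: Tauri:217.54, Ursa:42.25, Fornax:220.61 → nearest is Ursa
(5.4, 2.2) — d² to each: Tauri:82.1, Ursa:151.25, Fornax:87.93 → nearest is Tauri
(3.3, -2.9) — d² to each: Tauri:28.88, Ursa:153.29, Fornax:28.53 → nearest is Fornax
(7.7, 8.4) — d² to each: Tauri:228.37, Ursa:223.36, Fornax:241.46 → nearest is Ursa
(-0.8, -3.6) — d² to each: Tauri:72.02, Ursa:98.81, Fornax:67.01 → nearest is Fornax
2 of the 6 points have Fornax as nearest.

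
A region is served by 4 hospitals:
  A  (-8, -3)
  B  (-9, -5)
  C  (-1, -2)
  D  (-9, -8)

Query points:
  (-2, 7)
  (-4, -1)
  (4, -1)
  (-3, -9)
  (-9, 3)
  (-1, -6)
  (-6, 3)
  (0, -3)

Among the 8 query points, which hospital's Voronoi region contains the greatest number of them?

C

(-2, 7) — d² to each: A:136, B:193, C:82, D:274 → nearest is C
(-4, -1) — d² to each: A:20, B:41, C:10, D:74 → nearest is C
(4, -1) — d² to each: A:148, B:185, C:26, D:218 → nearest is C
(-3, -9) — d² to each: A:61, B:52, C:53, D:37 → nearest is D
(-9, 3) — d² to each: A:37, B:64, C:89, D:121 → nearest is A
(-1, -6) — d² to each: A:58, B:65, C:16, D:68 → nearest is C
(-6, 3) — d² to each: A:40, B:73, C:50, D:130 → nearest is A
(0, -3) — d² to each: A:64, B:85, C:2, D:106 → nearest is C
Tally — A:2, C:5, D:1. C captures the most (5).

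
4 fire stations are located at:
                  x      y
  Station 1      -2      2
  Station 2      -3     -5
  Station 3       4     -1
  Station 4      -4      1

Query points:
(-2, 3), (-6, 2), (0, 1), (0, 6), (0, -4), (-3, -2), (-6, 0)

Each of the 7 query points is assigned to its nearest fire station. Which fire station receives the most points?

(-2, 3) — d² to each: Station 1:1, Station 2:65, Station 3:52, Station 4:8 → nearest is Station 1
(-6, 2) — d² to each: Station 1:16, Station 2:58, Station 3:109, Station 4:5 → nearest is Station 4
(0, 1) — d² to each: Station 1:5, Station 2:45, Station 3:20, Station 4:16 → nearest is Station 1
(0, 6) — d² to each: Station 1:20, Station 2:130, Station 3:65, Station 4:41 → nearest is Station 1
(0, -4) — d² to each: Station 1:40, Station 2:10, Station 3:25, Station 4:41 → nearest is Station 2
(-3, -2) — d² to each: Station 1:17, Station 2:9, Station 3:50, Station 4:10 → nearest is Station 2
(-6, 0) — d² to each: Station 1:20, Station 2:34, Station 3:101, Station 4:5 → nearest is Station 4
Tally — Station 1:3, Station 2:2, Station 4:2. Station 1 captures the most (3).

Station 1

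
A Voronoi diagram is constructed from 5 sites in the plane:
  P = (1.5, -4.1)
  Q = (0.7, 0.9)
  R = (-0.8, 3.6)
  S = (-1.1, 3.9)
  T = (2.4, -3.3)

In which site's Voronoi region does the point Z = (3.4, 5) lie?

Since √ is increasing, it suffices to compare squared distances:
|ZP|² = (3.4−1.5)² + (5−(-4.1))² = 3.61 + 82.81 = 86.42
|ZQ|² = (3.4−0.7)² + (5−0.9)² = 7.29 + 16.81 = 24.1
|ZR|² = (3.4−(-0.8))² + (5−3.6)² = 17.64 + 1.96 = 19.6
|ZS|² = (3.4−(-1.1))² + (5−3.9)² = 20.25 + 1.21 = 21.46
|ZT|² = (3.4−2.4)² + (5−(-3.3))² = 1 + 68.89 = 69.89
R is nearest.

R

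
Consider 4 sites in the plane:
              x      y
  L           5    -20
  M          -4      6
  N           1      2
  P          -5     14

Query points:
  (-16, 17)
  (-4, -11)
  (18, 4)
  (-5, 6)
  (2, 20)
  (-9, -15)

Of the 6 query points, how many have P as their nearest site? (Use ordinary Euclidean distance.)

(-16, 17) — d² to each: L:1810, M:265, N:514, P:130 → nearest is P
(-4, -11) — d² to each: L:162, M:289, N:194, P:626 → nearest is L
(18, 4) — d² to each: L:745, M:488, N:293, P:629 → nearest is N
(-5, 6) — d² to each: L:776, M:1, N:52, P:64 → nearest is M
(2, 20) — d² to each: L:1609, M:232, N:325, P:85 → nearest is P
(-9, -15) — d² to each: L:221, M:466, N:389, P:857 → nearest is L
2 of the 6 points have P as nearest.

2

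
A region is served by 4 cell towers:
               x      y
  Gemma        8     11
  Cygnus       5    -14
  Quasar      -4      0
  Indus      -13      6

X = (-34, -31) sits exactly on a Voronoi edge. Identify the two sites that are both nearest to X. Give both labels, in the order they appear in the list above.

Cygnus and Indus

Squared distances from X to each site:
d²(X, Gemma) = (-34−8)² + (-31−11)² = 1764 + 1764 = 3528
d²(X, Cygnus) = (-34−5)² + (-31−(-14))² = 1521 + 289 = 1810
d²(X, Quasar) = (-34−(-4))² + (-31−0)² = 900 + 961 = 1861
d²(X, Indus) = (-34−(-13))² + (-31−6)² = 441 + 1369 = 1810
X is equidistant from Cygnus and Indus (both at squared distance 1810), and every other site is strictly farther — so X lies on the Cygnus–Indus Voronoi edge.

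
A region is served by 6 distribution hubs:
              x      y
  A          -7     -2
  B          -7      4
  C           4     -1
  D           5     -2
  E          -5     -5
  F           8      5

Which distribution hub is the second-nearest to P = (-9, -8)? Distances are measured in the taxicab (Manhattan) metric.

A

d(P,A) = |-9−(-7)| + |-8−(-2)| = 2 + 6 = 8
d(P,B) = |-9−(-7)| + |-8−4| = 2 + 12 = 14
d(P,C) = |-9−4| + |-8−(-1)| = 13 + 7 = 20
d(P,D) = |-9−5| + |-8−(-2)| = 14 + 6 = 20
d(P,E) = |-9−(-5)| + |-8−(-5)| = 4 + 3 = 7
d(P,F) = |-9−8| + |-8−5| = 17 + 13 = 30
Sorted ascending: E, A, B, … — the second-nearest is A.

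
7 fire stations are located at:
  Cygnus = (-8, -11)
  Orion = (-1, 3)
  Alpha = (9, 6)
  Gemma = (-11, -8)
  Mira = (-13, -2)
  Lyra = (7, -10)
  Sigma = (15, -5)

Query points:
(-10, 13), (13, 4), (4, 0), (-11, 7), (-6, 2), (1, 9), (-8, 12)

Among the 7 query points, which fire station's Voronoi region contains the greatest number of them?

Orion

(-10, 13) — d² to each: Cygnus:580, Orion:181, Alpha:410, Gemma:442, Mira:234, Lyra:818, Sigma:949 → nearest is Orion
(13, 4) — d² to each: Cygnus:666, Orion:197, Alpha:20, Gemma:720, Mira:712, Lyra:232, Sigma:85 → nearest is Alpha
(4, 0) — d² to each: Cygnus:265, Orion:34, Alpha:61, Gemma:289, Mira:293, Lyra:109, Sigma:146 → nearest is Orion
(-11, 7) — d² to each: Cygnus:333, Orion:116, Alpha:401, Gemma:225, Mira:85, Lyra:613, Sigma:820 → nearest is Mira
(-6, 2) — d² to each: Cygnus:173, Orion:26, Alpha:241, Gemma:125, Mira:65, Lyra:313, Sigma:490 → nearest is Orion
(1, 9) — d² to each: Cygnus:481, Orion:40, Alpha:73, Gemma:433, Mira:317, Lyra:397, Sigma:392 → nearest is Orion
(-8, 12) — d² to each: Cygnus:529, Orion:130, Alpha:325, Gemma:409, Mira:221, Lyra:709, Sigma:818 → nearest is Orion
Tally — Orion:5, Alpha:1, Mira:1. Orion captures the most (5).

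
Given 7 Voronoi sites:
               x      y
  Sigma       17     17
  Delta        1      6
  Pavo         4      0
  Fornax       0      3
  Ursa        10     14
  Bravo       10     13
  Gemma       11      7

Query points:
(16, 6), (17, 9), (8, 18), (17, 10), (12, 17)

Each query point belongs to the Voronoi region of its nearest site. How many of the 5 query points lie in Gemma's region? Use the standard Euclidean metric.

(16, 6) — d² to each: Sigma:122, Delta:225, Pavo:180, Fornax:265, Ursa:100, Bravo:85, Gemma:26 → nearest is Gemma
(17, 9) — d² to each: Sigma:64, Delta:265, Pavo:250, Fornax:325, Ursa:74, Bravo:65, Gemma:40 → nearest is Gemma
(8, 18) — d² to each: Sigma:82, Delta:193, Pavo:340, Fornax:289, Ursa:20, Bravo:29, Gemma:130 → nearest is Ursa
(17, 10) — d² to each: Sigma:49, Delta:272, Pavo:269, Fornax:338, Ursa:65, Bravo:58, Gemma:45 → nearest is Gemma
(12, 17) — d² to each: Sigma:25, Delta:242, Pavo:353, Fornax:340, Ursa:13, Bravo:20, Gemma:101 → nearest is Ursa
3 of the 5 points have Gemma as nearest.

3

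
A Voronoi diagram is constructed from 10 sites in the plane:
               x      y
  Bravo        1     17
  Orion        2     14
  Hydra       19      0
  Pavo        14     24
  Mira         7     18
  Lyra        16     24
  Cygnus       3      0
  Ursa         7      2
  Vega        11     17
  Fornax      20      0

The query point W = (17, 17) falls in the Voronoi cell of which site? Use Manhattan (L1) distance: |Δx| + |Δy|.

d(W, Bravo) = |17−1| + |17−17| = 16 + 0 = 16
d(W, Orion) = |17−2| + |17−14| = 15 + 3 = 18
d(W, Hydra) = |17−19| + |17−0| = 2 + 17 = 19
d(W, Pavo) = |17−14| + |17−24| = 3 + 7 = 10
d(W, Mira) = |17−7| + |17−18| = 10 + 1 = 11
d(W, Lyra) = |17−16| + |17−24| = 1 + 7 = 8
d(W, Cygnus) = |17−3| + |17−0| = 14 + 17 = 31
d(W, Ursa) = |17−7| + |17−2| = 10 + 15 = 25
d(W, Vega) = |17−11| + |17−17| = 6 + 0 = 6
d(W, Fornax) = |17−20| + |17−0| = 3 + 17 = 20
Minimum is at Vega.

Vega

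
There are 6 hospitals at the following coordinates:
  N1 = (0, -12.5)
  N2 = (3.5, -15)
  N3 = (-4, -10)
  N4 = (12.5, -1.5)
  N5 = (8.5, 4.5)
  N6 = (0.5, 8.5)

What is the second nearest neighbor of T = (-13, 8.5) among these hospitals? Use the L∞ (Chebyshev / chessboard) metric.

N3

d(T,N1) = max(13, 21) = 21
d(T,N2) = max(16.5, 23.5) = 23.5
d(T,N3) = max(9, 18.5) = 18.5
d(T,N4) = max(25.5, 10) = 25.5
d(T,N5) = max(21.5, 4) = 21.5
d(T,N6) = max(13.5, 0) = 13.5
Sorted ascending: N6, N3, N1, … — the second-nearest is N3.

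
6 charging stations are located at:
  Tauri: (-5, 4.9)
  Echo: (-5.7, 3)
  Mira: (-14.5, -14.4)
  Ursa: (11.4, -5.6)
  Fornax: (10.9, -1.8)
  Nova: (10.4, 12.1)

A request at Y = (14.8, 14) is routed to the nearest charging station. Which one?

Nova

Squared Euclidean distances:
d²(Y, Tauri) = (14.8−(-5))² + (14−4.9)² = 392.04 + 82.81 = 474.85
d²(Y, Echo) = (14.8−(-5.7))² + (14−3)² = 420.25 + 121 = 541.25
d²(Y, Mira) = (14.8−(-14.5))² + (14−(-14.4))² = 858.49 + 806.56 = 1665.05
d²(Y, Ursa) = (14.8−11.4)² + (14−(-5.6))² = 11.56 + 384.16 = 395.72
d²(Y, Fornax) = (14.8−10.9)² + (14−(-1.8))² = 15.21 + 249.64 = 264.85
d²(Y, Nova) = (14.8−10.4)² + (14−12.1)² = 19.36 + 3.61 = 22.97
Nova is nearest.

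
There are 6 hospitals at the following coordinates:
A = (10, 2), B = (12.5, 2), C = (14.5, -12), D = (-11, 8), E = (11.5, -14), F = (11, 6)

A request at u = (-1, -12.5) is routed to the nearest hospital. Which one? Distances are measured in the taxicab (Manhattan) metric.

E

d(u,A) = |-1−10| + |-12.5−2| = 11 + 14.5 = 25.5
d(u,B) = |-1−12.5| + |-12.5−2| = 13.5 + 14.5 = 28
d(u,C) = |-1−14.5| + |-12.5−(-12)| = 15.5 + 0.5 = 16
d(u,D) = |-1−(-11)| + |-12.5−8| = 10 + 20.5 = 30.5
d(u,E) = |-1−11.5| + |-12.5−(-14)| = 12.5 + 1.5 = 14
d(u,F) = |-1−11| + |-12.5−6| = 12 + 18.5 = 30.5
The smallest is to E, so u lies in the Voronoi region of E.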